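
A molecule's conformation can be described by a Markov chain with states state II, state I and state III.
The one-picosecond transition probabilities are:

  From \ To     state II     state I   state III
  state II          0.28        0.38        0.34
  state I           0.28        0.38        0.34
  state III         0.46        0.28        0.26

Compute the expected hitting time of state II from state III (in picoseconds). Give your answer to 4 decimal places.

2.4752

Let t(s) be the expected number of picoseconds to first reach state II from state s, with t(state II) = 0. Conditioning on the first picosecond:
t(state I) = 1 + 0.38·t(state I) + 0.34·t(state III)
t(state III) = 1 + 0.28·t(state I) + 0.26·t(state III)
Solving: t(state I) = 2.9703, t(state III) = 2.4752.
Expected picoseconds from state III to state II: 2.4752.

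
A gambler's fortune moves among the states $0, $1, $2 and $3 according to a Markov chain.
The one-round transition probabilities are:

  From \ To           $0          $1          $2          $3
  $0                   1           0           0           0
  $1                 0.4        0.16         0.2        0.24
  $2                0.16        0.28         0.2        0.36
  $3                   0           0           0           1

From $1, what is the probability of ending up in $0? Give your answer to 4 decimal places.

Let h(s) be the probability of absorption at $0 starting from transient state s. Then h($0) = 1 and h($3) = 0. By first-step analysis:
h($1) = 0.4·1 + 0.16·h($1) + 0.2·h($2) + 0.24·0
h($2) = 0.16·1 + 0.28·h($1) + 0.2·h($2) + 0.36·0
Solving: h($1) = 0.5714, h($2) = 0.4000.
Starting from $1, the probability is 0.5714.

0.5714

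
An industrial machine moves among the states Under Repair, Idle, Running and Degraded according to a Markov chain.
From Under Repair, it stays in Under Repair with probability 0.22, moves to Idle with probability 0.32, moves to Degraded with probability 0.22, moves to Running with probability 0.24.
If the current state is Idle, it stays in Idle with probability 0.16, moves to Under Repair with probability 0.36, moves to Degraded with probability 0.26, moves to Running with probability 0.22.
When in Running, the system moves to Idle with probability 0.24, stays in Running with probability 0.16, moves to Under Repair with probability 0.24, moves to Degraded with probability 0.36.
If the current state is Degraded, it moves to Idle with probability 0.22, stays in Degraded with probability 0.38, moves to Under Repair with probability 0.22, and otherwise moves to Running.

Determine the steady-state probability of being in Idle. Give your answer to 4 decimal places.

0.2356

Let the stationary distribution be π with π = πP and π_1 + π_2 + π_3 + π_4 = 1.
π_1 = 0.22·π_1 + 0.36·π_2 + 0.24·π_3 + 0.22·π_4
π_2 = 0.32·π_1 + 0.16·π_2 + 0.24·π_3 + 0.22·π_4
π_3 = 0.24·π_1 + 0.22·π_2 + 0.16·π_3 + 0.18·π_4
Solving with the normalization constraint gives π = (0.2570, 0.2356, 0.2008, 0.3066).
So the stationary probability of Idle is 0.2356.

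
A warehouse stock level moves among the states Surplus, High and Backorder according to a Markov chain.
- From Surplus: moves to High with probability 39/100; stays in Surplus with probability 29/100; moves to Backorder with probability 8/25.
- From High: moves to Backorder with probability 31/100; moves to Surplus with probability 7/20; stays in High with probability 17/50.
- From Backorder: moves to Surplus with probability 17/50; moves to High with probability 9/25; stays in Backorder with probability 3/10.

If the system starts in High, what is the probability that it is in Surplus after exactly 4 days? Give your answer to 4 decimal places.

Propagate the distribution vector 4 days from High.
After 0 days: (0.0000, 1.0000, 0.0000)
After 1 day: (0.3500, 0.3400, 0.3100)
After 2 days: (0.3259, 0.3637, 0.3104)
After 3 days: (0.3273, 0.3625, 0.3102)
After 4 days: (0.3273, 0.3626, 0.3102)
P(in Surplus after 4 days) = 0.3273

0.3273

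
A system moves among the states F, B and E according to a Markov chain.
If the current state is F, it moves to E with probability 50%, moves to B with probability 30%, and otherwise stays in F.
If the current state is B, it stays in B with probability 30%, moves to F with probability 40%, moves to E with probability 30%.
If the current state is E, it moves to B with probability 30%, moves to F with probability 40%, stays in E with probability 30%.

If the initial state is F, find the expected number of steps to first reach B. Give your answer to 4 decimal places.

3.3333

Let t(s) be the expected number of steps to first reach B from state s, with t(B) = 0. Conditioning on the first step:
t(F) = 1 + 0.2·t(F) + 0.5·t(E)
t(E) = 1 + 0.4·t(F) + 0.3·t(E)
Solving: t(F) = 3.3333, t(E) = 3.3333.
Expected steps from F to B: 3.3333.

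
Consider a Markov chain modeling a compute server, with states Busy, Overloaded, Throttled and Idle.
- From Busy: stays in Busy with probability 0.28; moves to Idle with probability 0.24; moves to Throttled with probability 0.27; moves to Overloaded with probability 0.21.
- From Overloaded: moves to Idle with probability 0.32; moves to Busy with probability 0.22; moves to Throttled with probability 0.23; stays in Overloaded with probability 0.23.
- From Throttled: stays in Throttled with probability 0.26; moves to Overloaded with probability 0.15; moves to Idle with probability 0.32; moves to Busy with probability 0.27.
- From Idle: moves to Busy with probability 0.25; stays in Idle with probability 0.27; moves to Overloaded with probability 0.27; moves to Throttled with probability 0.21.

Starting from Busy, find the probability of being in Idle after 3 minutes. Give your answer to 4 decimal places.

Propagate the distribution vector 3 minutes from Busy.
After 0 minutes: (1.0000, 0.0000, 0.0000, 0.0000)
After 1 minute: (0.2800, 0.2100, 0.2700, 0.2400)
After 2 minutes: (0.2575, 0.2124, 0.2445, 0.2856)
After 3 minutes: (0.2562, 0.2167, 0.2419, 0.2851)
P(in Idle after 3 minutes) = 0.2851

0.2851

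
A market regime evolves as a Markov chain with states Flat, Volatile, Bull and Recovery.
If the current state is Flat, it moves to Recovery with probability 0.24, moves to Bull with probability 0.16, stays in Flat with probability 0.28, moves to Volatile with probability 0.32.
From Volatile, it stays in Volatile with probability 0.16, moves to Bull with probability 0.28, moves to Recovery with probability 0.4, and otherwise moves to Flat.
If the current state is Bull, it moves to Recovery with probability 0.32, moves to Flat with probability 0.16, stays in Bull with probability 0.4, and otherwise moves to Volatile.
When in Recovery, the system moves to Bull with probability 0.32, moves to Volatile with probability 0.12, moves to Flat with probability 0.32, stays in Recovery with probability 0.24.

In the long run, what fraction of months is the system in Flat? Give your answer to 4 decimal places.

0.2349

Let the stationary distribution be π with π = πP and π_1 + π_2 + π_3 + π_4 = 1.
π_1 = 0.28·π_1 + 0.16·π_2 + 0.16·π_3 + 0.32·π_4
π_2 = 0.32·π_1 + 0.16·π_2 + 0.12·π_3 + 0.12·π_4
π_3 = 0.16·π_1 + 0.28·π_2 + 0.4·π_3 + 0.32·π_4
Solving with the normalization constraint gives π = (0.2349, 0.1739, 0.2994, 0.2918).
So the stationary probability of Flat is 0.2349.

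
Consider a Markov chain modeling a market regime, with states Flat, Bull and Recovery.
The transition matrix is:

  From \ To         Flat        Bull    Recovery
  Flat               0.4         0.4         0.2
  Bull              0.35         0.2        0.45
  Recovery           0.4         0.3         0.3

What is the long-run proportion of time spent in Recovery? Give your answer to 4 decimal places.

Let the stationary distribution be π with π = πP and π_1 + π_2 + π_3 = 1.
π_1 = 0.4·π_1 + 0.35·π_2 + 0.4·π_3
π_2 = 0.4·π_1 + 0.2·π_2 + 0.3·π_3
Solving with the normalization constraint gives π = (0.3846, 0.3077, 0.3077).
So the stationary probability of Recovery is 0.3077.

0.3077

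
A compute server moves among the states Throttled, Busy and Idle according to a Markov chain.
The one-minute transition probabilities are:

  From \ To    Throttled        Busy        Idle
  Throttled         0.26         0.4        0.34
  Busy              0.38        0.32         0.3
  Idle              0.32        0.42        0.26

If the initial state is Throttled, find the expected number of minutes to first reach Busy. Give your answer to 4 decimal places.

Let t(s) be the expected number of minutes to first reach Busy from state s, with t(Busy) = 0. Conditioning on the first minute:
t(Throttled) = 1 + 0.26·t(Throttled) + 0.34·t(Idle)
t(Idle) = 1 + 0.32·t(Throttled) + 0.26·t(Idle)
Solving: t(Throttled) = 2.4613, t(Idle) = 2.4157.
Expected minutes from Throttled to Busy: 2.4613.

2.4613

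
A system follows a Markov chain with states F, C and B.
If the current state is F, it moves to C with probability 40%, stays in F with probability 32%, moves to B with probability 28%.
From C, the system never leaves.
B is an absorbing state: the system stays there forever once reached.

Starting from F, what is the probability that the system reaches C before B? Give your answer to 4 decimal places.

0.5882

Let h(s) be the probability of absorption at C starting from transient state s. Then h(C) = 1 and h(B) = 0. By first-step analysis:
h(F) = 0.32·h(F) + 0.4·1 + 0.28·0
Solving: h(F) = 0.5882.
Starting from F, the probability is 0.5882.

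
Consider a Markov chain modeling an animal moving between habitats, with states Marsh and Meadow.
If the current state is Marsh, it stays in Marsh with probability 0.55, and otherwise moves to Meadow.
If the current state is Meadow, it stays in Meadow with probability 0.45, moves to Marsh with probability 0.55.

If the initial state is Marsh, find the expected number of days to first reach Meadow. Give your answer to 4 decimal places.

2.2222

Let t(s) be the expected number of days to first reach Meadow from state s, with t(Meadow) = 0. Conditioning on the first day:
t(Marsh) = 1 + 0.55·t(Marsh)
Solving: t(Marsh) = 2.2222.
Expected days from Marsh to Meadow: 2.2222.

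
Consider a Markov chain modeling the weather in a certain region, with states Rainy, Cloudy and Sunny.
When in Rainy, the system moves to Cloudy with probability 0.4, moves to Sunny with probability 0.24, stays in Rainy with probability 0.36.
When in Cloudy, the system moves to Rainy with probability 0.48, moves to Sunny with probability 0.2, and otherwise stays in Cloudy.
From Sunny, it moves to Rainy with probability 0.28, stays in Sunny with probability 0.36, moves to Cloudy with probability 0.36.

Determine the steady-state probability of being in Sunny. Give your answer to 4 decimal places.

Let the stationary distribution be π with π = πP and π_1 + π_2 + π_3 = 1.
π_1 = 0.36·π_1 + 0.48·π_2 + 0.28·π_3
π_2 = 0.4·π_1 + 0.32·π_2 + 0.36·π_3
Solving with the normalization constraint gives π = (0.3828, 0.3609, 0.2563).
So the stationary probability of Sunny is 0.2563.

0.2563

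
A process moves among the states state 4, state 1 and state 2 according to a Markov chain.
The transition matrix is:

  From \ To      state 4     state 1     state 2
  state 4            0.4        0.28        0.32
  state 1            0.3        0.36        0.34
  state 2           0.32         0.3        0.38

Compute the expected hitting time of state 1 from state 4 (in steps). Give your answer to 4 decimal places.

Let t(s) be the expected number of steps to first reach state 1 from state s, with t(state 1) = 0. Conditioning on the first step:
t(state 4) = 1 + 0.4·t(state 4) + 0.32·t(state 2)
t(state 2) = 1 + 0.32·t(state 4) + 0.38·t(state 2)
Solving: t(state 4) = 3.4866, t(state 2) = 3.4125.
Expected steps from state 4 to state 1: 3.4866.

3.4866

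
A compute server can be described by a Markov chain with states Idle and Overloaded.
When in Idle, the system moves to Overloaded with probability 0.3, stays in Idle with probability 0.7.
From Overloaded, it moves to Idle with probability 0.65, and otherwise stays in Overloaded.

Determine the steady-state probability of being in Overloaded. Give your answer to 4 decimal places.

0.3158

Let the stationary distribution be π with π = πP and π_1 + π_2 = 1.
π_1 = 0.7·π_1 + 0.65·π_2
Solving with the normalization constraint gives π = (0.6842, 0.3158).
So the stationary probability of Overloaded is 0.3158.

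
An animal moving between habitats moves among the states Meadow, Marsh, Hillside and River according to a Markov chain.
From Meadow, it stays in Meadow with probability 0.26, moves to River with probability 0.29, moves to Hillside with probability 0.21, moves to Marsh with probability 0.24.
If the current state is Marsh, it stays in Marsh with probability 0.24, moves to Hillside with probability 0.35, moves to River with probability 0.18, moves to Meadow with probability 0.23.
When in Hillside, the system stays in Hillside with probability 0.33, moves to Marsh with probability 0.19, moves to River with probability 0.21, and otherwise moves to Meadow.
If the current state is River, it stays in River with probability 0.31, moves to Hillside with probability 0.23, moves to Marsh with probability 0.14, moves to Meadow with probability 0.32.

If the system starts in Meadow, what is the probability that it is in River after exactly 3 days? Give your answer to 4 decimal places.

0.2510

Propagate the distribution vector 3 days from Meadow.
After 0 days: (1.0000, 0.0000, 0.0000, 0.0000)
After 1 day: (0.2600, 0.2400, 0.2100, 0.2900)
After 2 days: (0.2723, 0.2005, 0.2746, 0.2526)
After 3 days: (0.2719, 0.2010, 0.2761, 0.2510)
P(in River after 3 days) = 0.2510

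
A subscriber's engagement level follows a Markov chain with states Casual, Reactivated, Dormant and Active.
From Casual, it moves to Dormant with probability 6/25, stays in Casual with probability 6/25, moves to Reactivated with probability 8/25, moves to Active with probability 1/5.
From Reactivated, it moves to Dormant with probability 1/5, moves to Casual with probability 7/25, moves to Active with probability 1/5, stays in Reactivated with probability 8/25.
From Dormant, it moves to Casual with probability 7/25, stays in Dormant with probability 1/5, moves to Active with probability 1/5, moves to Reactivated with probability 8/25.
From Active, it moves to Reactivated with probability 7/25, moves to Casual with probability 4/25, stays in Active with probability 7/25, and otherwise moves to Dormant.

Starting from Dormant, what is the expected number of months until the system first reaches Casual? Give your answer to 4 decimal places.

Let t(s) be the expected number of months to first reach Casual from state s, with t(Casual) = 0. Conditioning on the first month:
t(Reactivated) = 1 + 0.32·t(Reactivated) + 0.2·t(Dormant) + 0.2·t(Active)
t(Dormant) = 1 + 0.32·t(Reactivated) + 0.2·t(Dormant) + 0.2·t(Active)
t(Active) = 1 + 0.28·t(Reactivated) + 0.28·t(Dormant) + 0.28·t(Active)
Solving: t(Reactivated) = 3.9384, t(Dormant) = 3.9384, t(Active) = 4.4521.
Expected months from Dormant to Casual: 3.9384.

3.9384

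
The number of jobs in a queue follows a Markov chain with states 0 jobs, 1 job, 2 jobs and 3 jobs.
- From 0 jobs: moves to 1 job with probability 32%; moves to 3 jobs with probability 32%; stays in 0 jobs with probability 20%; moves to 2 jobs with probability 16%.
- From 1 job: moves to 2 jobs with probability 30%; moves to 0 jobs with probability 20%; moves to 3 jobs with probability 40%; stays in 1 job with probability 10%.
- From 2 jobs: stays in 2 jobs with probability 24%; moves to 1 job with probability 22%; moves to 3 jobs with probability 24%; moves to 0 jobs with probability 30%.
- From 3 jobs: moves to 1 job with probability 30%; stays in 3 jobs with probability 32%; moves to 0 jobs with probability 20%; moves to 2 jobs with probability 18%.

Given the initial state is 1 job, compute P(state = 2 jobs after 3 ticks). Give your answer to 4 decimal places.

Propagate the distribution vector 3 ticks from 1 job.
After 0 ticks: (0.0000, 1.0000, 0.0000, 0.0000)
After 1 tick: (0.2000, 0.1000, 0.3000, 0.4000)
After 2 ticks: (0.2300, 0.2600, 0.2060, 0.3040)
After 3 ticks: (0.2206, 0.2361, 0.2190, 0.3243)
P(in 2 jobs after 3 ticks) = 0.2190

0.2190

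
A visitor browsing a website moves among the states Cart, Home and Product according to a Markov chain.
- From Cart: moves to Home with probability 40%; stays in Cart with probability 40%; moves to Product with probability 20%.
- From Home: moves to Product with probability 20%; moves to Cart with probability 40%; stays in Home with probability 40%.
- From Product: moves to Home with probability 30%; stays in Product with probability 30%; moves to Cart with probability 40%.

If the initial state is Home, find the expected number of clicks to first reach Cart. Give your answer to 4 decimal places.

2.5000

Let t(s) be the expected number of clicks to first reach Cart from state s, with t(Cart) = 0. Conditioning on the first click:
t(Home) = 1 + 0.4·t(Home) + 0.2·t(Product)
t(Product) = 1 + 0.3·t(Home) + 0.3·t(Product)
Solving: t(Home) = 2.5000, t(Product) = 2.5000.
Expected clicks from Home to Cart: 2.5000.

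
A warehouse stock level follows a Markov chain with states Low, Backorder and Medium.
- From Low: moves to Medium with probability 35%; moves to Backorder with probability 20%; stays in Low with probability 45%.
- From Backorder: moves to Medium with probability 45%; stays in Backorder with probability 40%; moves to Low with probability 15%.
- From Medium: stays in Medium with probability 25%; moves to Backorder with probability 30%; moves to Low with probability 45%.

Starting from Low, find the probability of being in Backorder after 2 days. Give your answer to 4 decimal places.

Sum over the intermediate state after 1 day:
P = P(Low→Low)·P(Low→Backorder) + P(Low→Backorder)·P(Backorder→Backorder) + P(Low→Medium)·P(Medium→Backorder)
  = 0.45×0.2 + 0.2×0.4 + 0.35×0.3
  = 0.0900 + 0.0800 + 0.1050 = 0.2750

0.2750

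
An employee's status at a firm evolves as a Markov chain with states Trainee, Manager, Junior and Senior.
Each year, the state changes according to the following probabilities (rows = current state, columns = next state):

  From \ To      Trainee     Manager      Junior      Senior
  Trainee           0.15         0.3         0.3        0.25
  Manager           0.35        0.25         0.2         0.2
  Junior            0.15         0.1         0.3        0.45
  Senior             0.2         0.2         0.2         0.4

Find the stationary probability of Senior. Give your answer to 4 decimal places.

0.3397

Let the stationary distribution be π with π = πP and π_1 + π_2 + π_3 + π_4 = 1.
π_1 = 0.15·π_1 + 0.35·π_2 + 0.15·π_3 + 0.2·π_4
π_2 = 0.3·π_1 + 0.25·π_2 + 0.1·π_3 + 0.2·π_4
π_3 = 0.3·π_1 + 0.2·π_2 + 0.3·π_3 + 0.2·π_4
Solving with the normalization constraint gives π = (0.2083, 0.2066, 0.2454, 0.3397).
So the stationary probability of Senior is 0.3397.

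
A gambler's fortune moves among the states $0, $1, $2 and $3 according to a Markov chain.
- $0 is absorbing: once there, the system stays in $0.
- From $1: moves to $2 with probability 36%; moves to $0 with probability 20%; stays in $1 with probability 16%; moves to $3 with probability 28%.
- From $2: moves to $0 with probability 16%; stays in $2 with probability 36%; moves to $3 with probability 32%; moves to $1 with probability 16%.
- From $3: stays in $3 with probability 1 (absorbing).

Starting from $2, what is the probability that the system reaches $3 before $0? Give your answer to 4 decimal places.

Let h(s) be the probability of absorption at $3 starting from transient state s. Then h($3) = 1 and h($0) = 0. By first-step analysis:
h($1) = 0.2·0 + 0.16·h($1) + 0.36·h($2) + 0.28·1
h($2) = 0.16·0 + 0.16·h($1) + 0.36·h($2) + 0.32·1
Solving: h($1) = 0.6133, h($2) = 0.6533.
Starting from $2, the probability is 0.6533.

0.6533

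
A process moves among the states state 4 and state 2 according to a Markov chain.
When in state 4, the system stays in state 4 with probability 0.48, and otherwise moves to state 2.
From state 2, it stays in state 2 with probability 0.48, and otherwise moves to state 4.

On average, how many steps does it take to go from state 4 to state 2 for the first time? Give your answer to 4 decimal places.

1.9231

Let t(s) be the expected number of steps to first reach state 2 from state s, with t(state 2) = 0. Conditioning on the first step:
t(state 4) = 1 + 0.48·t(state 4)
Solving: t(state 4) = 1.9231.
Expected steps from state 4 to state 2: 1.9231.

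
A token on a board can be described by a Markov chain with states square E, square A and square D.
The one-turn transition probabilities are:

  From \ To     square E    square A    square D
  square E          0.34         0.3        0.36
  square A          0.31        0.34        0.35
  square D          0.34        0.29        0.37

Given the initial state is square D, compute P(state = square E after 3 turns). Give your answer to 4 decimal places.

0.3308

Propagate the distribution vector 3 turns from square D.
After 0 turns: (0.0000, 0.0000, 1.0000)
After 1 turn: (0.3400, 0.2900, 0.3700)
After 2 turns: (0.3313, 0.3079, 0.3608)
After 3 turns: (0.3308, 0.3087, 0.3605)
P(in square E after 3 turns) = 0.3308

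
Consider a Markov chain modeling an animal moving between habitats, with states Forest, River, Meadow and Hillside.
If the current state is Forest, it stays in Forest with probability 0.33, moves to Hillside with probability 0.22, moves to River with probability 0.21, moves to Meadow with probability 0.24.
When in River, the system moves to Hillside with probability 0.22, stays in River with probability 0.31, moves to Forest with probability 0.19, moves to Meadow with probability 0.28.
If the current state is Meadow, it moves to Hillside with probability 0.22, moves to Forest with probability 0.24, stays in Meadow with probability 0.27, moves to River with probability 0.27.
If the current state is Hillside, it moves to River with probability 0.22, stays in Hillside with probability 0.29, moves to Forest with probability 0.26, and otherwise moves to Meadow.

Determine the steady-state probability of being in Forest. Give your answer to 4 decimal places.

Let the stationary distribution be π with π = πP and π_1 + π_2 + π_3 + π_4 = 1.
π_1 = 0.33·π_1 + 0.19·π_2 + 0.24·π_3 + 0.26·π_4
π_2 = 0.21·π_1 + 0.31·π_2 + 0.27·π_3 + 0.22·π_4
π_3 = 0.24·π_1 + 0.28·π_2 + 0.27·π_3 + 0.23·π_4
Solving with the normalization constraint gives π = (0.2550, 0.2530, 0.2554, 0.2366).
So the stationary probability of Forest is 0.2550.

0.2550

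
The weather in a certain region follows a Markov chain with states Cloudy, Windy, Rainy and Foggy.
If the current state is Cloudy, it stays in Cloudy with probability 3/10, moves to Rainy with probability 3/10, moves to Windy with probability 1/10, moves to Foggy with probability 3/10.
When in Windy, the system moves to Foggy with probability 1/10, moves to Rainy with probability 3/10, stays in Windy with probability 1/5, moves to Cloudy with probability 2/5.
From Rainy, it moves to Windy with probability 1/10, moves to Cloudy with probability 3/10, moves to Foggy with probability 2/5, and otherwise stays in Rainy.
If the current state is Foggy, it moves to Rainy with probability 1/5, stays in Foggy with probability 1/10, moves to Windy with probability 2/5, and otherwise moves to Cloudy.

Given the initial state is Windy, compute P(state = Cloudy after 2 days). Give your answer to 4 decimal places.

0.3200

Propagate the distribution vector 2 days from Windy.
After 0 days: (0.0000, 1.0000, 0.0000, 0.0000)
After 1 day: (0.4000, 0.2000, 0.3000, 0.1000)
After 2 days: (0.3200, 0.1500, 0.2600, 0.2700)
P(in Cloudy after 2 days) = 0.3200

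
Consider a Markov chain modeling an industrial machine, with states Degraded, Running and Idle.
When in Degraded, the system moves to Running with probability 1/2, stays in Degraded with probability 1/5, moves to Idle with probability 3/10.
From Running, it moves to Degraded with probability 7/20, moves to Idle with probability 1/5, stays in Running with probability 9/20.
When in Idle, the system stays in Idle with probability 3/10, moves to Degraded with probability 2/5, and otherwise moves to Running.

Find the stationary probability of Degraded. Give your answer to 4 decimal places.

0.3155

Let the stationary distribution be π with π = πP and π_1 + π_2 + π_3 = 1.
π_1 = 0.2·π_1 + 0.35·π_2 + 0.4·π_3
π_2 = 0.5·π_1 + 0.45·π_2 + 0.3·π_3
Solving with the normalization constraint gives π = (0.3155, 0.4272, 0.2573).
So the stationary probability of Degraded is 0.3155.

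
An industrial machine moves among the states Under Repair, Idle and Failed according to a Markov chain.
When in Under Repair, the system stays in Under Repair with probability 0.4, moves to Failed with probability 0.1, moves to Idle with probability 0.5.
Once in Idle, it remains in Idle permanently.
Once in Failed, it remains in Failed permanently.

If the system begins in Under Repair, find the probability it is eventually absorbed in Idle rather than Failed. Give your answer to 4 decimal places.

Let h(s) be the probability of absorption at Idle starting from transient state s. Then h(Idle) = 1 and h(Failed) = 0. By first-step analysis:
h(Under Repair) = 0.4·h(Under Repair) + 0.5·1 + 0.1·0
Solving: h(Under Repair) = 0.8333.
Starting from Under Repair, the probability is 0.8333.

0.8333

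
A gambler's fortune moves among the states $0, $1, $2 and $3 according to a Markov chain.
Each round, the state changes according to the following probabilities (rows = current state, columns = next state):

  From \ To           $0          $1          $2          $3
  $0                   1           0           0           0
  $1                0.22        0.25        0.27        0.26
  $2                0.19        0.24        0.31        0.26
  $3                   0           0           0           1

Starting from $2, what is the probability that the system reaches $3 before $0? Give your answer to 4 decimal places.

0.5686

Let h(s) be the probability of absorption at $3 starting from transient state s. Then h($3) = 1 and h($0) = 0. By first-step analysis:
h($1) = 0.22·0 + 0.25·h($1) + 0.27·h($2) + 0.26·1
h($2) = 0.19·0 + 0.24·h($1) + 0.31·h($2) + 0.26·1
Solving: h($1) = 0.5514, h($2) = 0.5686.
Starting from $2, the probability is 0.5686.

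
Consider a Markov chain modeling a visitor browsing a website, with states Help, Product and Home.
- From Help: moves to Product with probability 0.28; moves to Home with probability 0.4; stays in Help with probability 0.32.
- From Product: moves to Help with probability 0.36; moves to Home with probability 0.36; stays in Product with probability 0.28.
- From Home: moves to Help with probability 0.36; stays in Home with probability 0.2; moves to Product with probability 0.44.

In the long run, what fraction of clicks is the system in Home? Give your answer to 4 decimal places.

Let the stationary distribution be π with π = πP and π_1 + π_2 + π_3 = 1.
π_1 = 0.32·π_1 + 0.36·π_2 + 0.36·π_3
π_2 = 0.28·π_1 + 0.28·π_2 + 0.44·π_3
Solving with the normalization constraint gives π = (0.3462, 0.3316, 0.3223).
So the stationary probability of Home is 0.3223.

0.3223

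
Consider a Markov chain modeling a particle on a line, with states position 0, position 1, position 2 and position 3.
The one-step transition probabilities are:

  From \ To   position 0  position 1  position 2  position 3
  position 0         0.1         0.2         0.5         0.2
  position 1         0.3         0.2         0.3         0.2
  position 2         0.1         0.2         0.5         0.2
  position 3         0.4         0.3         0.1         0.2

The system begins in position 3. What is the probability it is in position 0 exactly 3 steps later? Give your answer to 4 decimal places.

0.2040

Propagate the distribution vector 3 steps from position 3.
After 0 steps: (0.0000, 0.0000, 0.0000, 1.0000)
After 1 step: (0.4000, 0.3000, 0.1000, 0.2000)
After 2 steps: (0.2200, 0.2200, 0.3600, 0.2000)
After 3 steps: (0.2040, 0.2200, 0.3760, 0.2000)
P(in position 0 after 3 steps) = 0.2040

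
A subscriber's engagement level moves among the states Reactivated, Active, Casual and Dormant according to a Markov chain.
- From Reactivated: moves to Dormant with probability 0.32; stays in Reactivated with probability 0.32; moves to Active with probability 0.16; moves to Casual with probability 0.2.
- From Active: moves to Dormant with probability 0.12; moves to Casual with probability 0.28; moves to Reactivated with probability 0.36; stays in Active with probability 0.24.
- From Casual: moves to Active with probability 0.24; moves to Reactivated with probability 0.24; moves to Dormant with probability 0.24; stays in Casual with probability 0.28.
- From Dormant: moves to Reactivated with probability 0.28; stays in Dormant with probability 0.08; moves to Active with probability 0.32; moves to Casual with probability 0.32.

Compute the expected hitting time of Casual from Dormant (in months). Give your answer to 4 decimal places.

Let t(s) be the expected number of months to first reach Casual from state s, with t(Casual) = 0. Conditioning on the first month:
t(Reactivated) = 1 + 0.32·t(Reactivated) + 0.16·t(Active) + 0.32·t(Dormant)
t(Active) = 1 + 0.36·t(Reactivated) + 0.24·t(Active) + 0.12·t(Dormant)
t(Dormant) = 1 + 0.28·t(Reactivated) + 0.32·t(Active) + 0.08·t(Dormant)
Solving: t(Reactivated) = 4.1005, t(Active) = 3.8375, t(Dormant) = 3.6697.
Expected months from Dormant to Casual: 3.6697.

3.6697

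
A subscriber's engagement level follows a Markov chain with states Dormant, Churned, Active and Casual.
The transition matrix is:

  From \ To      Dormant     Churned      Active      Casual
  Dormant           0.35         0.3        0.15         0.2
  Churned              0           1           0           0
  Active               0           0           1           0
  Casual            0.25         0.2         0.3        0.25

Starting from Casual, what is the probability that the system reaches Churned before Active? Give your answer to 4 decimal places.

0.4686

Let h(s) be the probability of absorption at Churned starting from transient state s. Then h(Churned) = 1 and h(Active) = 0. By first-step analysis:
h(Dormant) = 0.35·h(Dormant) + 0.3·1 + 0.15·0 + 0.2·h(Casual)
h(Casual) = 0.25·h(Dormant) + 0.2·1 + 0.3·0 + 0.25·h(Casual)
Solving: h(Dormant) = 0.6057, h(Casual) = 0.4686.
Starting from Casual, the probability is 0.4686.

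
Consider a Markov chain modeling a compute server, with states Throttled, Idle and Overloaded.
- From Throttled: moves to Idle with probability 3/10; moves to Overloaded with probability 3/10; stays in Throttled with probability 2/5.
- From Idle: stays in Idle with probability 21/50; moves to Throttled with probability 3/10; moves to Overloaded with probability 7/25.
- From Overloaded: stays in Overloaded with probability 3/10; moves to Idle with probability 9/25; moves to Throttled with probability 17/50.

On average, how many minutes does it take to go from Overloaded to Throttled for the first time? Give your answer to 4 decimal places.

Let t(s) be the expected number of minutes to first reach Throttled from state s, with t(Throttled) = 0. Conditioning on the first minute:
t(Idle) = 1 + 0.42·t(Idle) + 0.28·t(Overloaded)
t(Overloaded) = 1 + 0.36·t(Idle) + 0.3·t(Overloaded)
Solving: t(Idle) = 3.2110, t(Overloaded) = 3.0799.
Expected minutes from Overloaded to Throttled: 3.0799.

3.0799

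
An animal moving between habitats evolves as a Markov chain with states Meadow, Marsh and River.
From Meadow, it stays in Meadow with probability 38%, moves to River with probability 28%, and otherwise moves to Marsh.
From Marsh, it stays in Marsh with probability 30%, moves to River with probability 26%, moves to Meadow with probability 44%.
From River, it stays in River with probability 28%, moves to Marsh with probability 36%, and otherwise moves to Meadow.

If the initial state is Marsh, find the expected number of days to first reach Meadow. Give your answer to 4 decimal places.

Let t(s) be the expected number of days to first reach Meadow from state s, with t(Meadow) = 0. Conditioning on the first day:
t(Marsh) = 1 + 0.3·t(Marsh) + 0.26·t(River)
t(River) = 1 + 0.36·t(Marsh) + 0.28·t(River)
Solving: t(Marsh) = 2.3879, t(River) = 2.5828.
Expected days from Marsh to Meadow: 2.3879.

2.3879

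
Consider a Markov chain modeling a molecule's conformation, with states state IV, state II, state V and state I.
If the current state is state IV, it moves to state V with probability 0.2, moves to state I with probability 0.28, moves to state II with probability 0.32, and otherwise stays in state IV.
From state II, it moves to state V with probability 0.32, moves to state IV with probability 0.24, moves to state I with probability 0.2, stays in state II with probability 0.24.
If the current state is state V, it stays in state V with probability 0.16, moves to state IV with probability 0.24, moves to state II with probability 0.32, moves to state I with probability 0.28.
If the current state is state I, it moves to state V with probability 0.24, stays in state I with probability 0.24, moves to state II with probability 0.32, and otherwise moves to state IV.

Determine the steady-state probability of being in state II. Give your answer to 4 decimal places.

Let the stationary distribution be π with π = πP and π_1 + π_2 + π_3 + π_4 = 1.
π_1 = 0.2·π_1 + 0.24·π_2 + 0.24·π_3 + 0.2·π_4
π_2 = 0.32·π_1 + 0.24·π_2 + 0.32·π_3 + 0.32·π_4
π_3 = 0.2·π_1 + 0.32·π_2 + 0.16·π_3 + 0.24·π_4
Solving with the normalization constraint gives π = (0.2213, 0.2963, 0.2360, 0.2464).
So the stationary probability of state II is 0.2963.

0.2963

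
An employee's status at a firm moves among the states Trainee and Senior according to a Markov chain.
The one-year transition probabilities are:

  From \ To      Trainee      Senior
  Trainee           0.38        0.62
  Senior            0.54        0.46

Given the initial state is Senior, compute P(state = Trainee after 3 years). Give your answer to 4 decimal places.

0.4674

Propagate the distribution vector 3 years from Senior.
After 0 years: (0.0000, 1.0000)
After 1 year: (0.5400, 0.4600)
After 2 years: (0.4536, 0.5464)
After 3 years: (0.4674, 0.5326)
P(in Trainee after 3 years) = 0.4674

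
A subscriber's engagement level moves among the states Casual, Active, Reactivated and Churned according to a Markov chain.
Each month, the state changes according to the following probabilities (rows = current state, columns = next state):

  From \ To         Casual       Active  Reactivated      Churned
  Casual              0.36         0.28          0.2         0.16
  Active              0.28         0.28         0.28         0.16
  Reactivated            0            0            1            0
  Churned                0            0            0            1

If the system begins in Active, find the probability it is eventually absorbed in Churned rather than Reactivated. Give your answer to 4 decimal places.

0.3849

Let h(s) be the probability of absorption at Churned starting from transient state s. Then h(Churned) = 1 and h(Reactivated) = 0. By first-step analysis:
h(Casual) = 0.36·h(Casual) + 0.28·h(Active) + 0.2·0 + 0.16·1
h(Active) = 0.28·h(Casual) + 0.28·h(Active) + 0.28·0 + 0.16·1
Solving: h(Casual) = 0.4184, h(Active) = 0.3849.
Starting from Active, the probability is 0.3849.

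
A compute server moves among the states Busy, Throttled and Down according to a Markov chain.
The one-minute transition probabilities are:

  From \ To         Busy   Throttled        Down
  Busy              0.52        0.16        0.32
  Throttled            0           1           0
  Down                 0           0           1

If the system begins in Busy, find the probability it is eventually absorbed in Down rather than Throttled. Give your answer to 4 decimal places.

Let h(s) be the probability of absorption at Down starting from transient state s. Then h(Down) = 1 and h(Throttled) = 0. By first-step analysis:
h(Busy) = 0.52·h(Busy) + 0.16·0 + 0.32·1
Solving: h(Busy) = 0.6667.
Starting from Busy, the probability is 0.6667.

0.6667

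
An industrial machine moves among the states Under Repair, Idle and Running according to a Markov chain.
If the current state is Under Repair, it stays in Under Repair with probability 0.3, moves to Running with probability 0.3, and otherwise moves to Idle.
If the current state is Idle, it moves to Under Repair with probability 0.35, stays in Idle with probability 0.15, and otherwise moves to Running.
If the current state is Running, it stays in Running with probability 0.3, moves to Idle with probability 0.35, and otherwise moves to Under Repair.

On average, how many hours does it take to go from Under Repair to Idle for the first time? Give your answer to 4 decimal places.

2.5974

Let t(s) be the expected number of hours to first reach Idle from state s, with t(Idle) = 0. Conditioning on the first hour:
t(Under Repair) = 1 + 0.3·t(Under Repair) + 0.3·t(Running)
t(Running) = 1 + 0.35·t(Under Repair) + 0.3·t(Running)
Solving: t(Under Repair) = 2.5974, t(Running) = 2.7273.
Expected hours from Under Repair to Idle: 2.5974.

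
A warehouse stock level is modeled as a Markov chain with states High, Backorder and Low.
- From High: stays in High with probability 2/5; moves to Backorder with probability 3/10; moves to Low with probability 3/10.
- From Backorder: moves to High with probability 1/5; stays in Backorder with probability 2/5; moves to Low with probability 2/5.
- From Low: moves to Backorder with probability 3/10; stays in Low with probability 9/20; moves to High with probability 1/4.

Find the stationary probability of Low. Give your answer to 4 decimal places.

0.3922

Let the stationary distribution be π with π = πP and π_1 + π_2 + π_3 = 1.
π_1 = 0.4·π_1 + 0.2·π_2 + 0.25·π_3
π_2 = 0.3·π_1 + 0.4·π_2 + 0.3·π_3
Solving with the normalization constraint gives π = (0.2745, 0.3333, 0.3922).
So the stationary probability of Low is 0.3922.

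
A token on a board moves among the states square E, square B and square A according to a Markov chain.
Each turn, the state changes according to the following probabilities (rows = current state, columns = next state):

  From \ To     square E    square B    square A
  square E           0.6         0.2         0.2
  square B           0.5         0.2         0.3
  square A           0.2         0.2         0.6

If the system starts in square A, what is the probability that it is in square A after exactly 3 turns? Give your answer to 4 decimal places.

0.4040

Propagate the distribution vector 3 turns from square A.
After 0 turns: (0.0000, 0.0000, 1.0000)
After 1 turn: (0.2000, 0.2000, 0.6000)
After 2 turns: (0.3400, 0.2000, 0.4600)
After 3 turns: (0.3960, 0.2000, 0.4040)
P(in square A after 3 turns) = 0.4040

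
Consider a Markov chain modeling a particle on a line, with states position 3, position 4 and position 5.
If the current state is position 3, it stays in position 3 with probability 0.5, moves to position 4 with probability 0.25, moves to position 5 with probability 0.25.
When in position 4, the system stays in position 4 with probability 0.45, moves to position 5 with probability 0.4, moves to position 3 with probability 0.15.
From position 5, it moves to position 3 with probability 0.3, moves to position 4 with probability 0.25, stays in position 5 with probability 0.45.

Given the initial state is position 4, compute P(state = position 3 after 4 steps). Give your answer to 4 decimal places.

Propagate the distribution vector 4 steps from position 4.
After 0 steps: (0.0000, 1.0000, 0.0000)
After 1 step: (0.1500, 0.4500, 0.4000)
After 2 steps: (0.2625, 0.3400, 0.3975)
After 3 steps: (0.3015, 0.3180, 0.3805)
After 4 steps: (0.3126, 0.3136, 0.3738)
P(in position 3 after 4 steps) = 0.3126

0.3126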